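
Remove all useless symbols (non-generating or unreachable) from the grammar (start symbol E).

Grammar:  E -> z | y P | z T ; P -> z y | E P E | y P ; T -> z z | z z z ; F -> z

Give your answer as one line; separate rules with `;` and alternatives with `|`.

Generating nonterminals: {E, F, P, T}.
Reachable from E after that: {E, P, T}.
Removed useless symbols: {F} and every production mentioning them.

E -> z | y P | z T; P -> z y | E P E | y P; T -> z z | z z z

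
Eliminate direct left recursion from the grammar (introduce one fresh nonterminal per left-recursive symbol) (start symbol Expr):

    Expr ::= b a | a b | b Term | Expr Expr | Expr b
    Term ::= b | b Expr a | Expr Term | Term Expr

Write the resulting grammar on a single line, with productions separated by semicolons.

Directly left-recursive nonterminals: Expr, Term.
For Expr: α = {Expr, b}, β = {b a, a b, b Term}. Rewrite as Expr → β Expr1 and Expr1 → α Expr1 | ε.
For Term: α = {Expr}, β = {b, b Expr a, Expr Term}. Rewrite as Term → β Term1 and Term1 → α Term1 | ε.

Expr ::= b a Expr1 | a b Expr1 | b Term Expr1; Term ::= b Term1 | b Expr a Term1 | Expr Term Term1; Expr1 ::= Expr Expr1 | b Expr1 | ε; Term1 ::= Expr Term1 | ε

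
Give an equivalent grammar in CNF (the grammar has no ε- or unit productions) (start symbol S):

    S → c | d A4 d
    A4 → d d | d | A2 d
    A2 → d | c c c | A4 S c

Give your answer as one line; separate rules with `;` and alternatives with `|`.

Introduce a nonterminal for each terminal appearing in a rule of length ≥ 2: X1 → d, X2 → c.
Binarize each right-hand side of length ≥ 3 by chaining fresh nonterminals (Y1, Y2, …): affected rules were S → X1 A4 X1; A2 → X2 X2 X2; A2 → A4 S X2.

S → c | X1 Y1; A4 → X1 X1 | d | A2 X1; A2 → d | X2 Y2 | A4 Y3; X1 → d; X2 → c; Y1 → A4 X1; Y2 → X2 X2; Y3 → S X2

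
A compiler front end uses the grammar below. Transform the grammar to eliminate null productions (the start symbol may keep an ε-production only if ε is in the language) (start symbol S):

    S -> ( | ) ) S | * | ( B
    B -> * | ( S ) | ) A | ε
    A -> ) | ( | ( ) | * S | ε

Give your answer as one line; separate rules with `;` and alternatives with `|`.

S -> ( | ) ) S | * | ( B; B -> * | ( S ) | ) A | ); A -> ) | ( | ( ) | * S

The nullable symbols are {A, B}.
ε ∉ L(G), so no ε-production is kept.
Expand every rule over subsets of its nullable positions: B → ) A gives ) A | ).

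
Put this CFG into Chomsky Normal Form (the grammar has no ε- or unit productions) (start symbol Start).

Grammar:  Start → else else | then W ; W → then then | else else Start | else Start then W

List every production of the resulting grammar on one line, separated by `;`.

Introduce a nonterminal for each terminal appearing in a rule of length ≥ 2: X1 → else, X2 → then.
Binarize each right-hand side of length ≥ 3 by chaining fresh nonterminals (Y1, Y2, …): affected rules were W → X1 X1 Start; W → X1 Start X2 W.

Start → X1 X1 | X2 W; W → X2 X2 | X1 Y1 | X1 Y2; X1 → else; X2 → then; Y1 → X1 Start; Y2 → Start Y3; Y3 → X2 W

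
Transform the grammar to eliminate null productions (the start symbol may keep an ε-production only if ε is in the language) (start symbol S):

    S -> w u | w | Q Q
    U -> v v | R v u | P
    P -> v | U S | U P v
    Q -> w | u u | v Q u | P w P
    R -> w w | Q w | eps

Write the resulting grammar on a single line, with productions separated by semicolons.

S -> w u | w | Q Q; U -> v v | R v u | v u | P; P -> v | U S | U P v; Q -> w | u u | v Q u | P w P; R -> w w | Q w

The nullable symbols are {R}.
ε ∉ L(G), so no ε-production is kept.
Add the nullable-subset variants: U → R v u gives R v u | v u.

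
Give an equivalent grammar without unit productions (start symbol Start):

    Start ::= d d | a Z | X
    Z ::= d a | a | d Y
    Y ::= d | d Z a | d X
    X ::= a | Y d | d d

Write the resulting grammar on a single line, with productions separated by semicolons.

Start ::= d d | a Z | a | Y d; Z ::= d a | a | d Y; Y ::= d | d Z a | d X; X ::= a | Y d | d d

Unit pairs: Start ⇒* {X}.
For every A with A ⇒* B via unit rules, add B's non-unit alternatives to A; then delete every rule of the form X → Y.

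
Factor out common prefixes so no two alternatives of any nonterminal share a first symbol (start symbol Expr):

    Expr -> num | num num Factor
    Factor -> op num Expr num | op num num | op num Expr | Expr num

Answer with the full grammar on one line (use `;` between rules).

Expr has alternatives sharing prefix 'num': factor to Expr → num Expr1 with Expr1 → ε | num Factor.
Factor has alternatives sharing prefix 'op num': factor to Factor → op num Factor1 with Factor1 → Expr num | num | Expr.
Factor1 has alternatives sharing prefix 'Expr': factor to Factor1 → Expr Factor11 with Factor11 → num | ε.

Expr -> num Expr1; Factor -> Expr num | op num Factor1; Expr1 -> eps | num Factor; Factor1 -> num | Expr Factor11; Factor11 -> num | eps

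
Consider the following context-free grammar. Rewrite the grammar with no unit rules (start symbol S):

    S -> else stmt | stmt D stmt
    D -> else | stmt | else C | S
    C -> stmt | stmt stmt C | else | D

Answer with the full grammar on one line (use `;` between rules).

S -> else stmt | stmt D stmt; D -> else stmt | stmt D stmt | else | stmt | else C; C -> else stmt | stmt D stmt | stmt | stmt stmt C | else | else C

Unit pairs: C ⇒* {D, S}; D ⇒* {S}.
For every A with A ⇒* B via unit rules, add B's non-unit alternatives to A; then delete every rule of the form X → Y.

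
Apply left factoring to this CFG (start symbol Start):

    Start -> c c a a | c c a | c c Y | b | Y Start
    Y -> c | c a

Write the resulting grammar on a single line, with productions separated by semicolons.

Start has alternatives sharing prefix 'c c': factor to Start → c c Start1 with Start1 → a a | a | Y.
Y has alternatives sharing prefix 'c': factor to Y → c Y1 with Y1 → ε | a.
Start1 has alternatives sharing prefix 'a': factor to Start1 → a Start11 with Start11 → a | ε.

Start -> b | Y Start | c c Start1; Y -> c Y1; Start1 -> Y | a Start11; Y1 -> ε | a; Start11 -> a | ε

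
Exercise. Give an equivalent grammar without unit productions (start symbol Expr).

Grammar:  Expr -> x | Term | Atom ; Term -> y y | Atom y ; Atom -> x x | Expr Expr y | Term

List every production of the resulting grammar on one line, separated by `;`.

Expr -> y y | Atom y | x x | Expr Expr y | x; Term -> y y | Atom y; Atom -> y y | Atom y | x x | Expr Expr y

Unit pairs: Atom ⇒* {Term}; Expr ⇒* {Atom, Term}.
For every A with A ⇒* B via unit rules, add B's non-unit alternatives to A; then delete every rule of the form X → Y.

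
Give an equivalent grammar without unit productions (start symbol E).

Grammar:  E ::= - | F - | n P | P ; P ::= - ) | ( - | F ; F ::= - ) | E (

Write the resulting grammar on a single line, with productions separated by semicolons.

Unit pairs: E ⇒* {F, P}; P ⇒* {F}.
Replace each nonterminal's rules with the union of the non-unit rules of every nonterminal it unit-derives.

E ::= - | F - | n P | - ) | ( - | E (; P ::= - ) | E ( | ( -; F ::= - ) | E (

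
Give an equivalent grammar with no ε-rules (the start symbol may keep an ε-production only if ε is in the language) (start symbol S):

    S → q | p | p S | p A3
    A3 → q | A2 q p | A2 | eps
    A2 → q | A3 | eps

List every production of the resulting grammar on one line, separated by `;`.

The nullable symbols are {A2, A3}.
ε ∉ L(G), so no ε-production is kept.
Expand every rule over subsets of its nullable positions: A3 → A2 q p gives A2 q p | q p.

S → q | p | p S | p A3; A3 → q | A2 q p | q p | A2; A2 → q | A3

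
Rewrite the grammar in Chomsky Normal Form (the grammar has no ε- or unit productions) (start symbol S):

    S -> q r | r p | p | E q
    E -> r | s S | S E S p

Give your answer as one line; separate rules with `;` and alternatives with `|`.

S -> X1 X2 | X2 X3 | p | E X1; E -> r | X4 S | S Y1; X1 -> q; X2 -> r; X3 -> p; X4 -> s; Y1 -> E Y2; Y2 -> S X3

Introduce a nonterminal for each terminal appearing in a rule of length ≥ 2: X1 → q, X2 → r, X3 → p, X4 → s.
Binarize each right-hand side of length ≥ 3 by chaining fresh nonterminals (Y1, Y2, …): affected rules were E → S E S X3.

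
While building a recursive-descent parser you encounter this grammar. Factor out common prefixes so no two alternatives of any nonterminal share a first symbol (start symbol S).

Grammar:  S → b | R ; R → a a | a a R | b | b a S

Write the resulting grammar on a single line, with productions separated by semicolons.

R has alternatives sharing prefix 'a a': factor to R → a a R' with R' → ε | R.
R has alternatives sharing prefix 'b': factor to R → b R'' with R'' → ε | a S.

S → b | R; R → a a R' | b R''; R' → ε | R; R'' → ε | a S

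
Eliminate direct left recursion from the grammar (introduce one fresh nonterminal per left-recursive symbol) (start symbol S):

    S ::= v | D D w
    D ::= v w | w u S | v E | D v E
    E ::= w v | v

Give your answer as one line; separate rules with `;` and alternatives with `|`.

D is directly left-recursive.
For D: α = {v E}, β = {v w, w u S, v E}. Rewrite as D → β D' and D' → α D' | ε.

S ::= v | D D w; D ::= v w D' | w u S D' | v E D'; E ::= w v | v; D' ::= v E D' | ε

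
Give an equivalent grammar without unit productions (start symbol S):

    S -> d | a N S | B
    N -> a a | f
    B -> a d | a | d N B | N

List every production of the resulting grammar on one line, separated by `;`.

Unit pairs: B ⇒* {N}; S ⇒* {B, N}.
Replace each nonterminal's rules with the union of the non-unit rules of every nonterminal it unit-derives.

S -> a d | a | d N B | d | a N S | a a | f; N -> a a | f; B -> a d | a | d N B | a a | f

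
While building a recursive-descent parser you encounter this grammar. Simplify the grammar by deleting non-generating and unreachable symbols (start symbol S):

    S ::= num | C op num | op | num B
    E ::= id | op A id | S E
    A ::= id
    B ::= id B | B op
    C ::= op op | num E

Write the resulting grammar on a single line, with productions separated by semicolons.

S ::= num | C op num | op; E ::= id | op A id | S E; A ::= id; C ::= op op | num E

Generating nonterminals: {A, C, E, S}.
Reachable from S after that: {A, C, E, S}.
Removed useless symbols: {B} and every production mentioning them.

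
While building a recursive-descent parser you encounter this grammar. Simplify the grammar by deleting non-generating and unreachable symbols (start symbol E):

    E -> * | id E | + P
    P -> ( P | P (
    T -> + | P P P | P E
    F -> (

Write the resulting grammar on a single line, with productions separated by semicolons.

E -> * | id E

Generating nonterminals: {E, F, T}.
Reachable from E after that: {E}.
Removed useless symbols: {F, P, T} and every production mentioning them.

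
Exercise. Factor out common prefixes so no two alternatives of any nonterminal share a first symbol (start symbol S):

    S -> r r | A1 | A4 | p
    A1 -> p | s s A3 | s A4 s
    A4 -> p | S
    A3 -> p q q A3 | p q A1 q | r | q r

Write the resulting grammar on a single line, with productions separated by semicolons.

A1 has alternatives sharing prefix 's': factor to A1 → s A1' with A1' → s A3 | A4 s.
A3 has alternatives sharing prefix 'p q': factor to A3 → p q A3' with A3' → q A3 | A1 q.

S -> r r | A1 | A4 | p; A1 -> p | s A1'; A4 -> p | S; A3 -> r | q r | p q A3'; A1' -> s A3 | A4 s; A3' -> q A3 | A1 q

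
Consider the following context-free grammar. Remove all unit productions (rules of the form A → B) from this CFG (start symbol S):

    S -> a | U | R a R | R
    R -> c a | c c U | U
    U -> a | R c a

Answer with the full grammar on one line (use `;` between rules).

Unit pairs: R ⇒* {U}; S ⇒* {R, U}.
For each unit pair (A, B), copy every non-unit production of B to A, then drop all unit productions.

S -> a | R c a | R a R | c a | c c U; R -> a | R c a | c a | c c U; U -> a | R c a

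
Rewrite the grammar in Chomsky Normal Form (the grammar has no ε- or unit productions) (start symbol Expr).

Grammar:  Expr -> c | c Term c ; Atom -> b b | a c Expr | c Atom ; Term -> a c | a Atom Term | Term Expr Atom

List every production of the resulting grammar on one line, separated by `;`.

Introduce a nonterminal for each terminal appearing in a rule of length ≥ 2: X1 → c, X2 → b, X3 → a.
Binarize each right-hand side of length ≥ 3 by chaining fresh nonterminals (Y1, Y2, …): affected rules were Expr → X1 Term X1; Atom → X3 X1 Expr; Term → X3 Atom Term; Term → Term Expr Atom.

Expr -> c | X1 Y1; Atom -> X2 X2 | X3 Y2 | X1 Atom; Term -> X3 X1 | X3 Y3 | Term Y4; X1 -> c; X2 -> b; X3 -> a; Y1 -> Term X1; Y2 -> X1 Expr; Y3 -> Atom Term; Y4 -> Expr Atom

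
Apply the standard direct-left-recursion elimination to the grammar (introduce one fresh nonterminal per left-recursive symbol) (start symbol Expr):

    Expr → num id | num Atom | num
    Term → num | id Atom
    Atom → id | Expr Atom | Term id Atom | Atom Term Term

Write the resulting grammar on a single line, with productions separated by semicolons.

Expr → num id | num Atom | num; Term → num | id Atom; Atom → id Atom1 | Expr Atom Atom1 | Term id Atom Atom1; Atom1 → Term Term Atom1 | epsilon

Left recursion appears on Atom.
For Atom: α = {Term Term}, β = {id, Expr Atom, Term id Atom}. Rewrite as Atom → β Atom1 and Atom1 → α Atom1 | ε.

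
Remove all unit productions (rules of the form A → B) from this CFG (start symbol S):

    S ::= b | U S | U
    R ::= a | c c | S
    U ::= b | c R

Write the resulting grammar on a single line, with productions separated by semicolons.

S ::= b | c R | U S; R ::= b | c R | U S | a | c c; U ::= b | c R

Unit pairs: R ⇒* {S, U}; S ⇒* {U}.
For every A with A ⇒* B via unit rules, add B's non-unit alternatives to A; then delete every rule of the form X → Y.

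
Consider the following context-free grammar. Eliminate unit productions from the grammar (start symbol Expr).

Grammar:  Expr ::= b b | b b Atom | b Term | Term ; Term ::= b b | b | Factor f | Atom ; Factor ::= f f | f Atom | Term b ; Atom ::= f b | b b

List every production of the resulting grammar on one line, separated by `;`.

Expr ::= b b | b | Factor f | f b | b b Atom | b Term; Term ::= b b | b | Factor f | f b; Factor ::= f f | f Atom | Term b; Atom ::= f b | b b

Unit pairs: Expr ⇒* {Atom, Term}; Term ⇒* {Atom}.
For every A with A ⇒* B via unit rules, add B's non-unit alternatives to A; then delete every rule of the form X → Y.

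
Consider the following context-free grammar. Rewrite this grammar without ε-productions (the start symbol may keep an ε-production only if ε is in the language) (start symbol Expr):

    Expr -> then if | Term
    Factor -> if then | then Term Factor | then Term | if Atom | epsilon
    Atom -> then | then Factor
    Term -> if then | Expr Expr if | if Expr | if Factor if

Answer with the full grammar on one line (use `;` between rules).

Nullable nonterminals: {Factor}.
ε ∉ L(G), so no ε-production is kept.
Add the nullable-subset variants: Factor → then Term Factor gives then Term Factor | then Term. Term → if Factor if gives if Factor if | if if.

Expr -> then if | Term; Factor -> if then | then Term Factor | then Term | if Atom; Atom -> then | then Factor; Term -> if then | Expr Expr if | if Expr | if Factor if | if if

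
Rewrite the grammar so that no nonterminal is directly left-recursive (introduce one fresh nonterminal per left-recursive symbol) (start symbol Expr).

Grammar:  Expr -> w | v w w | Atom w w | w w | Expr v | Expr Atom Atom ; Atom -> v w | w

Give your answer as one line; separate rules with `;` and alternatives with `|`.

Left recursion appears on Expr.
For Expr: α = {v, Atom Atom}, β = {w, v w w, Atom w w, w w}. Rewrite as Expr → β Expr1 and Expr1 → α Expr1 | ε.

Expr -> w Expr1 | v w w Expr1 | Atom w w Expr1 | w w Expr1; Atom -> v w | w; Expr1 -> v Expr1 | Atom Atom Expr1 | ε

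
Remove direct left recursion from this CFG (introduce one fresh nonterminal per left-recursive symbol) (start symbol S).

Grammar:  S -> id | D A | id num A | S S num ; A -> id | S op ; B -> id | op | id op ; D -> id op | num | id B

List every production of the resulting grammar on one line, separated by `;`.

S -> id S' | D A S' | id num A S'; A -> id | S op; B -> id | op | id op; D -> id op | num | id B; S' -> S num S' | ε

Directly left-recursive nonterminal: S.
For S: α = {S num}, β = {id, D A, id num A}. Rewrite as S → β S' and S' → α S' | ε.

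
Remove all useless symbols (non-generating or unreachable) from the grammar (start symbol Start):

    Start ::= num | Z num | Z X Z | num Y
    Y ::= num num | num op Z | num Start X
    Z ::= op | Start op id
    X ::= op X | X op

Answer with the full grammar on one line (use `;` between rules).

Generating nonterminals: {Start, Y, Z}.
Reachable from Start after that: {Start, Y, Z}.
Removed useless symbols: {X} and every production mentioning them.

Start ::= num | Z num | num Y; Y ::= num num | num op Z; Z ::= op | Start op id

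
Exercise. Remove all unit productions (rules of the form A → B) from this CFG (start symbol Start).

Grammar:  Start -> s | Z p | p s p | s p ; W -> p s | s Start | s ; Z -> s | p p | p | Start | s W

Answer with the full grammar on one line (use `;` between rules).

Start -> s | Z p | p s p | s p; W -> p s | s Start | s; Z -> s | p p | p | s W | Z p | p s p | s p

Unit pairs: Z ⇒* {Start}.
For each unit pair (A, B), copy every non-unit production of B to A, then drop all unit productions.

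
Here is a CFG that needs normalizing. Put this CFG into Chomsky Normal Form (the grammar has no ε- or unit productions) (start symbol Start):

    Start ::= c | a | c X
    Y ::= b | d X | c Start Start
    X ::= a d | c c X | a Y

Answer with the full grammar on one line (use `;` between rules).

Introduce a nonterminal for each terminal appearing in a rule of length ≥ 2: X1 → c, X2 → d, X3 → a.
Binarize each right-hand side of length ≥ 3 by chaining fresh nonterminals (Y1, Y2, …): affected rules were Y → X1 Start Start; X → X1 X1 X.

Start ::= c | a | X1 X; Y ::= b | X2 X | X1 Y1; X ::= X3 X2 | X1 Y2 | X3 Y; X1 ::= c; X2 ::= d; X3 ::= a; Y1 ::= Start Start; Y2 ::= X1 X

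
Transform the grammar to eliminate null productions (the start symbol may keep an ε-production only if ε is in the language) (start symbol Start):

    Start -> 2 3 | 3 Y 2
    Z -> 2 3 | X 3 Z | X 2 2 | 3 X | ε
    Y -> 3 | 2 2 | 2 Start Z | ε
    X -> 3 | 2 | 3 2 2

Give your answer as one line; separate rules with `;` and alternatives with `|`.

Start -> 2 3 | 3 Y 2 | 3 2; Z -> 2 3 | X 3 Z | X 3 | X 2 2 | 3 X; Y -> 3 | 2 2 | 2 Start Z | 2 Start; X -> 3 | 2 | 3 2 2

Nullable nonterminals: {Y, Z}.
ε ∉ L(G), so no ε-production is kept.
For each production, add variants omitting each subset of nullable occurrences: Start → 3 Y 2 gives 3 Y 2 | 3 2. Z → X 3 Z gives X 3 Z | X 3. Y → 2 Start Z gives 2 Start Z | 2 Start.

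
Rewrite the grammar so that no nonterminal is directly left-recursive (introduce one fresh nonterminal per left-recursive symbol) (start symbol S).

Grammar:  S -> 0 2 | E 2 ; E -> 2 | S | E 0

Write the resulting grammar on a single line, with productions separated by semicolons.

S -> 0 2 | E 2; E -> 2 E' | S E'; E' -> 0 E' | ε

Directly left-recursive nonterminal: E.
For E: α = {0}, β = {2, S}. Rewrite as E → β E' and E' → α E' | ε.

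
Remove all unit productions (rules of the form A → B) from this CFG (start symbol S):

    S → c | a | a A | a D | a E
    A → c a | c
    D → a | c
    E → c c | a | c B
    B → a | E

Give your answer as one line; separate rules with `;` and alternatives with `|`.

S → c | a | a A | a D | a E; A → c a | c; D → a | c; E → c c | a | c B; B → a | c c | c B

Unit pairs: B ⇒* {E}.
For every A with A ⇒* B via unit rules, add B's non-unit alternatives to A; then delete every rule of the form X → Y.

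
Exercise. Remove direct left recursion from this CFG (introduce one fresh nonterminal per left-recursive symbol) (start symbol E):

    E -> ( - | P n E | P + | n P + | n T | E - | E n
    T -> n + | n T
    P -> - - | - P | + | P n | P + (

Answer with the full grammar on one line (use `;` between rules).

Left recursion appears on E, P.
For E: α = {-, n}, β = {( -, P n E, P +, n P +, n T}. Rewrite as E → β E' and E' → α E' | ε.
For P: α = {n, + (}, β = {- -, - P, +}. Rewrite as P → β P' and P' → α P' | ε.

E -> ( - E' | P n E E' | P + E' | n P + E' | n T E'; T -> n + | n T; P -> - - P' | - P P' | + P'; E' -> - E' | n E' | ε; P' -> n P' | + ( P' | ε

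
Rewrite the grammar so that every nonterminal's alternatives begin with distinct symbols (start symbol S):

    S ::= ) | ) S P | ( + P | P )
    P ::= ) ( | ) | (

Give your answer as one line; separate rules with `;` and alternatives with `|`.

S has alternatives sharing prefix ')': factor to S → ) S' with S' → ε | S P.
P has alternatives sharing prefix ')': factor to P → ) P' with P' → ( | ε.

S ::= ( + P | P ) | ) S'; P ::= ( | ) P'; S' ::= ε | S P; P' ::= ( | ε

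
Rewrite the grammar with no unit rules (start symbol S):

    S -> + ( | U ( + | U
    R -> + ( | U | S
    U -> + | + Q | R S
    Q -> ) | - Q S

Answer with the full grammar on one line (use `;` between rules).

Unit pairs: R ⇒* {S, U}; S ⇒* {U}.
Replace each nonterminal's rules with the union of the non-unit rules of every nonterminal it unit-derives.

S -> + | + Q | R S | + ( | U ( +; R -> + | + Q | R S | + ( | U ( +; U -> + | + Q | R S; Q -> ) | - Q S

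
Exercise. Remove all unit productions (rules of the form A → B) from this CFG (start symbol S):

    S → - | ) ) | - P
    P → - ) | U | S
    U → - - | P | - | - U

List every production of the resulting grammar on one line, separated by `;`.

S → - | ) ) | - P; P → - - | - | - U | ) ) | - P | - ); U → - - | - | - U | ) ) | - P | - )

Unit pairs: P ⇒* {S, U}; U ⇒* {P, S}.
Replace each nonterminal's rules with the union of the non-unit rules of every nonterminal it unit-derives.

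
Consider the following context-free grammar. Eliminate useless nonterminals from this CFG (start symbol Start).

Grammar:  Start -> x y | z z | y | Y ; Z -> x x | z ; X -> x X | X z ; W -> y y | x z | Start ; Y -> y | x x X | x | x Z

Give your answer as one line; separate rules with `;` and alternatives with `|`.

Start -> x y | z z | y | Y; Z -> x x | z; Y -> y | x | x Z

Generating nonterminals: {Start, W, Y, Z}.
Reachable from Start after that: {Start, Y, Z}.
Removed useless symbols: {W, X} and every production mentioning them.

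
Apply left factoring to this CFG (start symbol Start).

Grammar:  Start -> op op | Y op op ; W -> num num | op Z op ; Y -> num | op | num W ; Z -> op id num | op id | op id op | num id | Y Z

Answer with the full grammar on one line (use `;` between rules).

Y has alternatives sharing prefix 'num': factor to Y → num Y1 with Y1 → ε | W.
Z has alternatives sharing prefix 'op id': factor to Z → op id Z1 with Z1 → num | ε | op.

Start -> op op | Y op op; W -> num num | op Z op; Y -> op | num Y1; Z -> num id | Y Z | op id Z1; Y1 -> ε | W; Z1 -> num | ε | op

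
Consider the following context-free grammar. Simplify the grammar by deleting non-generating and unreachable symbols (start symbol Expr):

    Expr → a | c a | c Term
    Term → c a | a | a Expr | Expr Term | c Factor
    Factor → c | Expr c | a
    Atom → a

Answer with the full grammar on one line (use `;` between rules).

Expr → a | c a | c Term; Term → c a | a | a Expr | Expr Term | c Factor; Factor → c | Expr c | a

Generating nonterminals: {Atom, Expr, Factor, Term}.
Reachable from Expr after that: {Expr, Factor, Term}.
Removed useless symbols: {Atom} and every production mentioning them.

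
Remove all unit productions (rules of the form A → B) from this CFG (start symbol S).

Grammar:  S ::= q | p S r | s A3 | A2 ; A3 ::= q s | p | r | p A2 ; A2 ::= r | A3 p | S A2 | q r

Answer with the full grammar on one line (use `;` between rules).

S ::= r | A3 p | S A2 | q r | q | p S r | s A3; A3 ::= q s | p | r | p A2; A2 ::= r | A3 p | S A2 | q r

Unit pairs: S ⇒* {A2}.
For each unit pair (A, B), copy every non-unit production of B to A, then drop all unit productions.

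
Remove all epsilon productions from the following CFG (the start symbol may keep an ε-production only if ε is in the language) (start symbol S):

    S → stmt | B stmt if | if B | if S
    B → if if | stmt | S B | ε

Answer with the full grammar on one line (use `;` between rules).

S → stmt | B stmt if | stmt if | if B | if | if S; B → if if | stmt | S B | S

The nullable symbols are {B}.
ε ∉ L(G), so no ε-production is kept.
For each production, add variants omitting each subset of nullable occurrences: S → B stmt if gives B stmt if | stmt if. S → if B gives if B | if. B → S B gives S B | S.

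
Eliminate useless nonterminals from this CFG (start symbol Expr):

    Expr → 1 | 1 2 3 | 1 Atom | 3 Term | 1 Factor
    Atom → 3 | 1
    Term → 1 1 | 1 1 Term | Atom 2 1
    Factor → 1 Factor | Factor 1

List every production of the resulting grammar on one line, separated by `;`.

Generating nonterminals: {Atom, Expr, Term}.
Reachable from Expr after that: {Atom, Expr, Term}.
Removed useless symbols: {Factor} and every production mentioning them.

Expr → 1 | 1 2 3 | 1 Atom | 3 Term; Atom → 3 | 1; Term → 1 1 | 1 1 Term | Atom 2 1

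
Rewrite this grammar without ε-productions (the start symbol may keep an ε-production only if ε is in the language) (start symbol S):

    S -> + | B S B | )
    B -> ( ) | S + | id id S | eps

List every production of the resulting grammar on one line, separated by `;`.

Nullable set = {B}.
ε ∉ L(G), so no ε-production is kept.
Expand every rule over subsets of its nullable positions: S → B S B gives B S B | B S | S B.

S -> + | B S B | B S | S B | ); B -> ( ) | S + | id id S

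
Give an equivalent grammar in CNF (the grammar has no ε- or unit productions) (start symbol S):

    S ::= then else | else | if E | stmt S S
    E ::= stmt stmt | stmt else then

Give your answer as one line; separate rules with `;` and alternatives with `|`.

Introduce a nonterminal for each terminal appearing in a rule of length ≥ 2: X1 → then, X2 → else, X3 → if, X4 → stmt.
Binarize each right-hand side of length ≥ 3 by chaining fresh nonterminals (Y1, Y2, …): affected rules were S → X4 S S; E → X4 X2 X1.

S ::= X1 X2 | else | X3 E | X4 Y1; E ::= X4 X4 | X4 Y2; X1 ::= then; X2 ::= else; X3 ::= if; X4 ::= stmt; Y1 ::= S S; Y2 ::= X2 X1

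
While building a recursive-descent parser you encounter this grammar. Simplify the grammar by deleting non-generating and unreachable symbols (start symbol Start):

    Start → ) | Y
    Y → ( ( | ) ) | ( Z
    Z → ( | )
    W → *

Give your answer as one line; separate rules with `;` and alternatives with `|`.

Start → ) | Y; Y → ( ( | ) ) | ( Z; Z → ( | )

Generating nonterminals: {Start, W, Y, Z}.
Reachable from Start after that: {Start, Y, Z}.
Removed useless symbols: {W} and every production mentioning them.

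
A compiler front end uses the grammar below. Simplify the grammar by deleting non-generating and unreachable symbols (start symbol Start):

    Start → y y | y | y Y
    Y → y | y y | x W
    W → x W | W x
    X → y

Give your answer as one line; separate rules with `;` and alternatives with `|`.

Start → y y | y | y Y; Y → y | y y

Generating nonterminals: {Start, X, Y}.
Reachable from Start after that: {Start, Y}.
Removed useless symbols: {W, X} and every production mentioning them.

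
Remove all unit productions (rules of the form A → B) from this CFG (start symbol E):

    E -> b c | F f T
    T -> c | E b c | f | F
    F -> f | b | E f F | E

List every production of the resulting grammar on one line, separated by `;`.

Unit pairs: F ⇒* {E}; T ⇒* {E, F}.
Replace each nonterminal's rules with the union of the non-unit rules of every nonterminal it unit-derives.

E -> b c | F f T; T -> b c | F f T | f | b | E f F | c | E b c; F -> b c | F f T | f | b | E f F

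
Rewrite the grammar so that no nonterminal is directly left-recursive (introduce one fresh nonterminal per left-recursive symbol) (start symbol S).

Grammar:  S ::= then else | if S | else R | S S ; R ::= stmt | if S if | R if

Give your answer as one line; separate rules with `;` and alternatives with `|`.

Left recursion appears on S, R.
For S: α = {S}, β = {then else, if S, else R}. Rewrite as S → β S' and S' → α S' | ε.
For R: α = {if}, β = {stmt, if S if}. Rewrite as R → β R' and R' → α R' | ε.

S ::= then else S' | if S S' | else R S'; R ::= stmt R' | if S if R'; S' ::= S S' | ε; R' ::= if R' | ε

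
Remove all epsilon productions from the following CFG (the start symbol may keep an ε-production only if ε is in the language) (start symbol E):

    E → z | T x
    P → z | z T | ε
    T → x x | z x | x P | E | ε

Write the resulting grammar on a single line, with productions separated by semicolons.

Nullable nonterminals: {P, T}.
ε ∉ L(G), so no ε-production is kept.
For each production, add variants omitting each subset of nullable occurrences: E → T x gives T x | x. T → x P gives x P | x.

E → z | T x | x; P → z | z T; T → x x | z x | x P | x | E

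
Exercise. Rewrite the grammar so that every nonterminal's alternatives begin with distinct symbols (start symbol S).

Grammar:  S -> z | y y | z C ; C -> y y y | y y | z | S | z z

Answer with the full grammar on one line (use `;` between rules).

S -> y y | z S'; C -> S | y y C' | z C''; S' -> ε | C; C' -> y | ε; C'' -> ε | z

S has alternatives sharing prefix 'z': factor to S → z S' with S' → ε | C.
C has alternatives sharing prefix 'y y': factor to C → y y C' with C' → y | ε.
C has alternatives sharing prefix 'z': factor to C → z C'' with C'' → ε | z.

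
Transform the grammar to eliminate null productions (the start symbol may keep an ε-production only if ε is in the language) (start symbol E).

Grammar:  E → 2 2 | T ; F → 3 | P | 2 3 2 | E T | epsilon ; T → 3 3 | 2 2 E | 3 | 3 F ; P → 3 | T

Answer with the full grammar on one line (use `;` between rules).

E → 2 2 | T; F → 3 | P | 2 3 2 | E T; T → 3 3 | 2 2 E | 3 | 3 F; P → 3 | T

The nullable symbols are {F}.
ε ∉ L(G), so no ε-production is kept.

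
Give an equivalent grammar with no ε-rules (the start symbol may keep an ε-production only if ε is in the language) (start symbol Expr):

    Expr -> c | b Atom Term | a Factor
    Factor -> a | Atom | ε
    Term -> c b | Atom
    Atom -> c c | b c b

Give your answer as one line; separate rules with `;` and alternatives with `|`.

Nullable set = {Factor}.
ε ∉ L(G), so no ε-production is kept.
Add the nullable-subset variants: Expr → a Factor gives a Factor | a.

Expr -> c | b Atom Term | a Factor | a; Factor -> a | Atom; Term -> c b | Atom; Atom -> c c | b c b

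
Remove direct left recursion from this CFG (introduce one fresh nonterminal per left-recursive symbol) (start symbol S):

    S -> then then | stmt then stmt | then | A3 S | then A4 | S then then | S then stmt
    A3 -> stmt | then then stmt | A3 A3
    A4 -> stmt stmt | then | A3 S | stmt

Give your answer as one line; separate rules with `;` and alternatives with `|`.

S -> then then S' | stmt then stmt S' | then S' | A3 S S' | then A4 S'; A3 -> stmt A3' | then then stmt A3'; A4 -> stmt stmt | then | A3 S | stmt; S' -> then then S' | then stmt S' | epsilon; A3' -> A3 A3' | epsilon

Directly left-recursive nonterminals: S, A3.
For S: α = {then then, then stmt}, β = {then then, stmt then stmt, then, A3 S, then A4}. Rewrite as S → β S' and S' → α S' | ε.
For A3: α = {A3}, β = {stmt, then then stmt}. Rewrite as A3 → β A3' and A3' → α A3' | ε.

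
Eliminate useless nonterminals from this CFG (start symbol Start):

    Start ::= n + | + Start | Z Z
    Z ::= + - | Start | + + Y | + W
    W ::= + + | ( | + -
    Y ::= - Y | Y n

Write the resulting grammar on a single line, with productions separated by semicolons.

Generating nonterminals: {Start, W, Z}.
Reachable from Start after that: {Start, W, Z}.
Removed useless symbols: {Y} and every production mentioning them.

Start ::= n + | + Start | Z Z; Z ::= + - | Start | + W; W ::= + + | ( | + -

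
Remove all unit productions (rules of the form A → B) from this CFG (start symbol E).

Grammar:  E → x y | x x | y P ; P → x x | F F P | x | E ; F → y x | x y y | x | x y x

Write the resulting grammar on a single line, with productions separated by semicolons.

Unit pairs: P ⇒* {E}.
For each unit pair (A, B), copy every non-unit production of B to A, then drop all unit productions.

E → x y | x x | y P; P → x y | x x | y P | F F P | x; F → y x | x y y | x | x y x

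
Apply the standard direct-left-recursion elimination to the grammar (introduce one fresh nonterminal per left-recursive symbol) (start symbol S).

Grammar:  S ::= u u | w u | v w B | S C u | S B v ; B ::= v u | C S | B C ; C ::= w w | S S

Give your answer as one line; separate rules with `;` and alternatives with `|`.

S ::= u u S' | w u S' | v w B S'; B ::= v u B' | C S B'; C ::= w w | S S; S' ::= C u S' | B v S' | epsilon; B' ::= C B' | epsilon

Left recursion appears on S, B.
For S: α = {C u, B v}, β = {u u, w u, v w B}. Rewrite as S → β S' and S' → α S' | ε.
For B: α = {C}, β = {v u, C S}. Rewrite as B → β B' and B' → α B' | ε.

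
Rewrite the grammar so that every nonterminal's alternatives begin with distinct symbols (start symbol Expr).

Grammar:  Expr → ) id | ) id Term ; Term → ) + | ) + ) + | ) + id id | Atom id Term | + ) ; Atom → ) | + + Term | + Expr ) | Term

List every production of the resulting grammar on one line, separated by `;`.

Expr has alternatives sharing prefix ') id': factor to Expr → ) id Expr1 with Expr1 → ε | Term.
Term has alternatives sharing prefix ') +': factor to Term → ) + Term1 with Term1 → ε | ) + | id id.
Atom has alternatives sharing prefix '+': factor to Atom → + Atom1 with Atom1 → + Term | Expr ).

Expr → ) id Expr1; Term → Atom id Term | + ) | ) + Term1; Atom → ) | Term | + Atom1; Expr1 → ε | Term; Term1 → ε | ) + | id id; Atom1 → + Term | Expr )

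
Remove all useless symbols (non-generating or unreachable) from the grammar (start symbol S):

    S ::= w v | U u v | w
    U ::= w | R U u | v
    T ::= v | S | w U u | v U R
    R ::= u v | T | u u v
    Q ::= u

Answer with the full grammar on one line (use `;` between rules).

Generating nonterminals: {Q, R, S, T, U}.
Reachable from S after that: {R, S, T, U}.
Removed useless symbols: {Q} and every production mentioning them.

S ::= w v | U u v | w; U ::= w | R U u | v; T ::= v | S | w U u | v U R; R ::= u v | T | u u v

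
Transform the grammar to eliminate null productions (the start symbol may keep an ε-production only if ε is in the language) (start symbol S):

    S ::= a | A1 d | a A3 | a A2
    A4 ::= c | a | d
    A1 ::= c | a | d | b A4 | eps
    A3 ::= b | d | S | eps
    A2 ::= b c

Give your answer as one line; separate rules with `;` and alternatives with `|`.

S ::= a | A1 d | d | a A3 | a A2; A4 ::= c | a | d; A1 ::= c | a | d | b A4; A3 ::= b | d | S; A2 ::= b c

Nullable nonterminals: {A1, A3}.
ε ∉ L(G), so no ε-production is kept.
For each production, add variants omitting each subset of nullable occurrences: S → A1 d gives A1 d | d.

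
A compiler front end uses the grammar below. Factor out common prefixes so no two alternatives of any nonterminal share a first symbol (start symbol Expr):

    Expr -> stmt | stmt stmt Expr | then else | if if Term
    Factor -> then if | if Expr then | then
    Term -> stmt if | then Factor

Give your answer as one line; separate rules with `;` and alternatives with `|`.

Expr -> then else | if if Term | stmt Expr1; Factor -> if Expr then | then Factor1; Term -> stmt if | then Factor; Expr1 -> ε | stmt Expr; Factor1 -> if | ε

Expr has alternatives sharing prefix 'stmt': factor to Expr → stmt Expr1 with Expr1 → ε | stmt Expr.
Factor has alternatives sharing prefix 'then': factor to Factor → then Factor1 with Factor1 → if | ε.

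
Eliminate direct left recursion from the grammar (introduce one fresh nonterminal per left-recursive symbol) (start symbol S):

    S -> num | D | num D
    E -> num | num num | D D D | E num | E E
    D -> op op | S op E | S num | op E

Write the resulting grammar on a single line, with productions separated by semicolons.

E is directly left-recursive.
For E: α = {num, E}, β = {num, num num, D D D}. Rewrite as E → β E' and E' → α E' | ε.

S -> num | D | num D; E -> num E' | num num E' | D D D E'; D -> op op | S op E | S num | op E; E' -> num E' | E E' | epsilon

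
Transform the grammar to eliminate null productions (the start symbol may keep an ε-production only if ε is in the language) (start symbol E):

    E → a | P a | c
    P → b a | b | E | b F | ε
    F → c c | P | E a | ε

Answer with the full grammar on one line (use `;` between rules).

E → a | P a | c; P → b a | b | E | b F; F → c c | P | E a

Nullable nonterminals: {F, P}.
ε ∉ L(G), so no ε-production is kept.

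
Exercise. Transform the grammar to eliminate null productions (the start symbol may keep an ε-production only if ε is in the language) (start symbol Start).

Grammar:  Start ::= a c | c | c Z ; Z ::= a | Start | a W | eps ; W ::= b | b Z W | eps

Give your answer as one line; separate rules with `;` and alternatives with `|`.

Nullable nonterminals: {W, Z}.
ε ∉ L(G), so no ε-production is kept.
Add the nullable-subset variants: W → b Z W gives b Z W | b Z | b W.

Start ::= a c | c | c Z; Z ::= a | Start | a W; W ::= b | b Z W | b Z | b W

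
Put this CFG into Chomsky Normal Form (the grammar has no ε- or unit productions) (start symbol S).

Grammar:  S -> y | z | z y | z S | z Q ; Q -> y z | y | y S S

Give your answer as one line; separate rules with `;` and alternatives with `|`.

Introduce a nonterminal for each terminal appearing in a rule of length ≥ 2: X1 → z, X2 → y.
Binarize each right-hand side of length ≥ 3 by chaining fresh nonterminals (Y1, Y2, …): affected rules were Q → X2 S S.

S -> y | z | X1 X2 | X1 S | X1 Q; Q -> X2 X1 | y | X2 Y1; X1 -> z; X2 -> y; Y1 -> S S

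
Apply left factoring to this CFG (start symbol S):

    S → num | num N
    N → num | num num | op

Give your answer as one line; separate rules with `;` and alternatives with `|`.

S → num S'; N → op | num N'; S' → ε | N; N' → ε | num

S has alternatives sharing prefix 'num': factor to S → num S' with S' → ε | N.
N has alternatives sharing prefix 'num': factor to N → num N' with N' → ε | num.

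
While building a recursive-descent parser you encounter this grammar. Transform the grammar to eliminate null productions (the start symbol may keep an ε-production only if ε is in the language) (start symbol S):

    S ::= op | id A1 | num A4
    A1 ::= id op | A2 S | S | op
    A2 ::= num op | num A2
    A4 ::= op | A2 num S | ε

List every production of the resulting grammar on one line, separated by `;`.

S ::= op | id A1 | num A4 | num; A1 ::= id op | A2 S | S | op; A2 ::= num op | num A2; A4 ::= op | A2 num S

The nullable symbols are {A4}.
ε ∉ L(G), so no ε-production is kept.
Expand every rule over subsets of its nullable positions: S → num A4 gives num A4 | num.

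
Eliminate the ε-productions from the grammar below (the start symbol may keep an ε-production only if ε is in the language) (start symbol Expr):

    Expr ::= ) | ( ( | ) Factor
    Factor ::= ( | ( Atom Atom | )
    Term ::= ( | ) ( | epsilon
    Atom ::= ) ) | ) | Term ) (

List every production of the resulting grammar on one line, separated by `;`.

The nullable symbols are {Term}.
ε ∉ L(G), so no ε-production is kept.
Expand every rule over subsets of its nullable positions: Atom → Term ) ( gives Term ) ( | ) (.

Expr ::= ) | ( ( | ) Factor; Factor ::= ( | ( Atom Atom | ); Term ::= ( | ) (; Atom ::= ) ) | ) | Term ) ( | ) (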